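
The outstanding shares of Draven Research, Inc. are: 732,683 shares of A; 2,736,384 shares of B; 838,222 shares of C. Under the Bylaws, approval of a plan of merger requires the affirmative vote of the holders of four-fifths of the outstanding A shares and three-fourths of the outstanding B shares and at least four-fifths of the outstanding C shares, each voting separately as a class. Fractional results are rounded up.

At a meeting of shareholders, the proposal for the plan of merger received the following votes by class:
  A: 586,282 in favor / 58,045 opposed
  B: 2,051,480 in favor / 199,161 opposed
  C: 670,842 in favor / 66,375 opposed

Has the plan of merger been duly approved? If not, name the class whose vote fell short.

Not approved — the B shares did not give the required vote.

A: 4/5 of 732683 = 586146.40, rounded up to 586147; 586,147 required, 586,282 in favor — approved.
B: 3/4 of 2736384 = 2052288; 2,052,288 required, 2,051,480 in favor — not approved.
C: 4/5 of 838222 = 670577.60, rounded up to 670578; 670,578 required, 670,842 in favor — approved.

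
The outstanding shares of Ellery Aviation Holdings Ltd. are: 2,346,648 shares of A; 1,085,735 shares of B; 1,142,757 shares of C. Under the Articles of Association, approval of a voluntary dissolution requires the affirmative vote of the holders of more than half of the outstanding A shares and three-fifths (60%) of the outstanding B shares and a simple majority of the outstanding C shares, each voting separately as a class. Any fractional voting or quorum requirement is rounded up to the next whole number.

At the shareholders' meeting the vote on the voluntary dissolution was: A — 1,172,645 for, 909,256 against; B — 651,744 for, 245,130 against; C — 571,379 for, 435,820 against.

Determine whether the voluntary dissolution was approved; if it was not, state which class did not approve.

Not approved — the A shares did not give the required vote.

A: a majority of 2346648 is 1173325; 1,173,325 required, 1,172,645 in favor — not approved.
B: 3/5 of 1085735 = 651441; 651,441 required, 651,744 in favor — approved.
C: a majority of 1142757 is 571379; 571,379 required, 571,379 in favor — approved.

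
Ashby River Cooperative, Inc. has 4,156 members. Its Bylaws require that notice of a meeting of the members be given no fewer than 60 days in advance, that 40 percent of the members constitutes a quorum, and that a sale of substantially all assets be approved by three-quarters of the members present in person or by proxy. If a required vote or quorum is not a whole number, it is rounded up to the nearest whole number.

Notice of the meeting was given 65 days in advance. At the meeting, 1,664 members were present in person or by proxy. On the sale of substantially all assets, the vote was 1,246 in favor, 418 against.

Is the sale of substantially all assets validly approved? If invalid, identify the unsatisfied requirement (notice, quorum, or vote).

Invalid — vote requirement not satisfied.

Notice: 65 days given; 60 required. Satisfied.
Quorum: 40% of 4,156 = 1,662.40, rounded up to 1,663; 1,664 present. Satisfied.
Vote: requires three-fourths of those present (1,664); 3/4 of 1664 = 1248, so 1,248 needed; 1,246 in favor. Not satisfied.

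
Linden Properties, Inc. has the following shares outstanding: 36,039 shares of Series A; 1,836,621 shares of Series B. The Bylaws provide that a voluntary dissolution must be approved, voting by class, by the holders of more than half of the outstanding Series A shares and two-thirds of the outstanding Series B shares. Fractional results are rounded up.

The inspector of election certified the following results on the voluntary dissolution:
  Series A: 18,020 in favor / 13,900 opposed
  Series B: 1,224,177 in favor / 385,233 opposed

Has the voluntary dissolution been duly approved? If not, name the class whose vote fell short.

Not approved — the Series B shares did not give the required vote.

Series A: a majority of 36039 is 18020; 18,020 required, 18,020 in favor — approved.
Series B: 2/3 of 1836621 = 1224414; 1,224,414 required, 1,224,177 in favor — not approved.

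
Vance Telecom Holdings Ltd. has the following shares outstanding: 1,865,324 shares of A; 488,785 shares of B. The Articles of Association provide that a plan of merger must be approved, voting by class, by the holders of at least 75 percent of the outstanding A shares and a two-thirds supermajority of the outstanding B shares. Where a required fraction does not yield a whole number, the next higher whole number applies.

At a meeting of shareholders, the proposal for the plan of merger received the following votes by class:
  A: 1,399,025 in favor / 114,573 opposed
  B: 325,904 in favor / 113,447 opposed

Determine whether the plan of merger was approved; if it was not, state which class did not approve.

Approved — every class gave the required vote.

A: 3/4 of 1865324 = 1398993; 1,398,993 required, 1,399,025 in favor — approved.
B: 2/3 of 488785 = 325856.67, rounded up to 325857; 325,857 required, 325,904 in favor — approved.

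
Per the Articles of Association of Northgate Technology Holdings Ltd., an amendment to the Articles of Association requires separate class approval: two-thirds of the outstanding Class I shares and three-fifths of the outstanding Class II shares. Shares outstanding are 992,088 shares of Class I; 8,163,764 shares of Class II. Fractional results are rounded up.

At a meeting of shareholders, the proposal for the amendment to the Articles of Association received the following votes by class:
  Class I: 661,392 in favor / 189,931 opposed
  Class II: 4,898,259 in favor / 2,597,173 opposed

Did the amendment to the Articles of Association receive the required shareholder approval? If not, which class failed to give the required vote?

Approved — every class gave the required vote.

Class I: 2/3 of 992088 = 661392; 661,392 required, 661,392 in favor — approved.
Class II: 3/5 of 8163764 = 4898258.40, rounded up to 4898259; 4,898,259 required, 4,898,259 in favor — approved.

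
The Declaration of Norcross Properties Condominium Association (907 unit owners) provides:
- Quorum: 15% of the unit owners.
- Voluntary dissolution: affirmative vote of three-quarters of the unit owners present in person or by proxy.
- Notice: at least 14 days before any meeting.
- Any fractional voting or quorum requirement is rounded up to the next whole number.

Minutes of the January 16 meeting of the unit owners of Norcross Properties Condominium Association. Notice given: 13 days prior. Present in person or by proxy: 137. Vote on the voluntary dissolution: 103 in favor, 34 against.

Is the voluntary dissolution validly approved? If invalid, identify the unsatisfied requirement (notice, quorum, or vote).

Notice: 13 days given; 14 required. Not satisfied.
Quorum: 15% of 907 = 136.05, rounded up to 137; 137 present. Satisfied.
Vote: requires three-fourths of those present (137); 3/4 of 137 = 102.75, rounded up to 103, so 103 needed; 103 in favor. Satisfied.

Invalid — notice requirement not satisfied.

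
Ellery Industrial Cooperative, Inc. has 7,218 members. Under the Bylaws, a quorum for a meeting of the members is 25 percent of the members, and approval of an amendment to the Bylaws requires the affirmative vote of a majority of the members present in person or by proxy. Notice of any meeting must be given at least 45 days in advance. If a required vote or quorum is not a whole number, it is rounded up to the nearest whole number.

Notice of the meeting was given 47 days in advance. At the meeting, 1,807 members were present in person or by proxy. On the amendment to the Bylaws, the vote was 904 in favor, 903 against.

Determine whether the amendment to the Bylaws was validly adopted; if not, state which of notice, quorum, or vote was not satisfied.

Notice: 47 days given; 45 required. Satisfied.
Quorum: 25% of 7,218 = 1,804.50, rounded up to 1,805; 1,807 present. Satisfied.
Vote: requires a majority of those present (1,807); a majority of 1807 is 904, so 904 needed; 904 in favor. Satisfied.

Valid — all requirements satisfied.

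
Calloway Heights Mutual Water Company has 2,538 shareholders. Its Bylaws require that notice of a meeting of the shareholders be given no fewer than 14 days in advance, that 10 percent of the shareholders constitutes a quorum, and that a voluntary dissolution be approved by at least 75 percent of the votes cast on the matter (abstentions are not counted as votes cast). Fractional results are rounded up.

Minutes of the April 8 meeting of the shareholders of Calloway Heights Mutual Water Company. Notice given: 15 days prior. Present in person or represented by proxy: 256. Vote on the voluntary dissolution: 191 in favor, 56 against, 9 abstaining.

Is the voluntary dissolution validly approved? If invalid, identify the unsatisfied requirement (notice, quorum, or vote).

Notice: 15 days given; 14 required. Satisfied.
Quorum: 10% of 2,538 = 253.80, rounded up to 254; 256 present. Satisfied.
Vote: requires three-fourths of the votes cast (256 − 9 abstaining = 247); 3/4 of 247 = 185.25, rounded up to 186, so 186 needed; 191 in favor. Satisfied.

Valid — all requirements satisfied.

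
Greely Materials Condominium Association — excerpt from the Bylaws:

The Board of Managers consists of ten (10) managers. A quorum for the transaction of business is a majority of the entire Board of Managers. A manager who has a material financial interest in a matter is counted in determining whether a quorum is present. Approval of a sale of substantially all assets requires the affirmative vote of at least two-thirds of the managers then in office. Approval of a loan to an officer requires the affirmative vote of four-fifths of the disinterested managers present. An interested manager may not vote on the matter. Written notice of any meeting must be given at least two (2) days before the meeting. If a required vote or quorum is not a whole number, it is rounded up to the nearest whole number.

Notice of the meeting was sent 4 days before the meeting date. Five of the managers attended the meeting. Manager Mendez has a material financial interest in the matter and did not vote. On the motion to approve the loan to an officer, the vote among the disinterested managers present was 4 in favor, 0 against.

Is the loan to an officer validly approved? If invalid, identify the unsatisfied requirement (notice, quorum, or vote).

Notice: 4 days given; 2 required (4 ≥ 2). Satisfied.
Quorum: 5 present (interested managers count toward quorum); quorum is 6. Not satisfied.
Vote: the loan to an officer requires four-fifths of the disinterested managers present (5 − 1 = 4). 4/5 of 4 = 3.20, rounded up to 4, so 4 affirmative votes are needed; 4 voted in favor. Satisfied. (Moot — without a quorum no business can be validly transacted.)

Invalid — quorum requirement not satisfied.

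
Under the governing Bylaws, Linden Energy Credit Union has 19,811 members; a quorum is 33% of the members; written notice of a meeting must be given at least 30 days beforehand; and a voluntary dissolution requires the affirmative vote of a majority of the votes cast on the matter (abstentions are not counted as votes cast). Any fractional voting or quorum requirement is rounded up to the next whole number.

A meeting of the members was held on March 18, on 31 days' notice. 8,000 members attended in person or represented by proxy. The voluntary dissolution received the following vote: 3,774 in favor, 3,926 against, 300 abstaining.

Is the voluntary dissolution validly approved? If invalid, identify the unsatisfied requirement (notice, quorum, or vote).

Notice: 31 days given; 30 required. Satisfied.
Quorum: 33% of 19,811 = 6,537.63, rounded up to 6,538; 8,000 present. Satisfied.
Vote: requires a majority of the votes cast (8,000 − 300 abstaining = 7,700); a majority of 7700 is 3851, so 3,851 needed; 3,774 in favor. Not satisfied.

Invalid — vote requirement not satisfied.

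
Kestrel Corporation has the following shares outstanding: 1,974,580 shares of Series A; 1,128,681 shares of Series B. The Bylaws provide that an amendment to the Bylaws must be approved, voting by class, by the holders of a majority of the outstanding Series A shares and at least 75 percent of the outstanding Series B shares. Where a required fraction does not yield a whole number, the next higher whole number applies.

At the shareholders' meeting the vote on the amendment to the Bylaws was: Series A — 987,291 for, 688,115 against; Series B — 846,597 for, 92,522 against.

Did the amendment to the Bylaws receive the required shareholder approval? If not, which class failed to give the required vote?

Series A: a majority of 1974580 is 987291; 987,291 required, 987,291 in favor — approved.
Series B: 3/4 of 1128681 = 846510.75, rounded up to 846511; 846,511 required, 846,597 in favor — approved.

Approved — every class gave the required vote.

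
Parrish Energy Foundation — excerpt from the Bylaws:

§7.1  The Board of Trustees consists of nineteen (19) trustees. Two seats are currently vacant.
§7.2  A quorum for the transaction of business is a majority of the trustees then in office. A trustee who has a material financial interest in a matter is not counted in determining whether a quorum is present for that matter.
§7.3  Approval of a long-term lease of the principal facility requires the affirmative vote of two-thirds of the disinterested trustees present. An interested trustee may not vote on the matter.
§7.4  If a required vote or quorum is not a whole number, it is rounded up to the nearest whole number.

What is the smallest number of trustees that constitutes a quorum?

A majority of 17 is 9.

9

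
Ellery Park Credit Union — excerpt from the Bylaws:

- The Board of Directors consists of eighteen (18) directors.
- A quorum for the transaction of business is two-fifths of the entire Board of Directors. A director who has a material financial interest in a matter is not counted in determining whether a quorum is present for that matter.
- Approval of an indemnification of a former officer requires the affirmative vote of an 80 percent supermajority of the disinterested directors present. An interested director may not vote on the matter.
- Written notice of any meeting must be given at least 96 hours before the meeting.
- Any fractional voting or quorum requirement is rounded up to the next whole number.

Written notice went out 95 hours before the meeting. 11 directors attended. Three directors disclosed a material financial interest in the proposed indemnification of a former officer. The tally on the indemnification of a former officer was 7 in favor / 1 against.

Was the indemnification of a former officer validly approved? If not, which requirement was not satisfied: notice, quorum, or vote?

Notice: 95 hours given; 96 required (95 < 96). Not satisfied.
Quorum: 11 present, but the 3 interested directors do not count, leaving 8. Quorum is 8. Satisfied.
Vote: the indemnification of a former officer requires four-fifths of the disinterested directors present (11 − 3 = 8). 4/5 of 8 = 6.40, rounded up to 7, so 7 affirmative votes are needed; 7 voted in favor. Satisfied.

Invalid — notice requirement not satisfied.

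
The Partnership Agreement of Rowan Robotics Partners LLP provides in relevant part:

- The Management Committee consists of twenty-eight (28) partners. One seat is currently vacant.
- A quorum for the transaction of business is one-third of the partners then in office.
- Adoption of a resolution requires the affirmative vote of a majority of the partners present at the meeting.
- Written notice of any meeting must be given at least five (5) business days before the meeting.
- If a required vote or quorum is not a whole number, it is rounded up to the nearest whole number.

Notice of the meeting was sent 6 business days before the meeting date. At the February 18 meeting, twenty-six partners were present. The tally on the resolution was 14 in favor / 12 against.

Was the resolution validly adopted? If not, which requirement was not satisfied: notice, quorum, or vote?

Valid — all requirements satisfied.

Notice: 6 business days given; 5 required (6 ≥ 5). Satisfied.
Quorum: 26 present; quorum is 9. Satisfied.
Vote: the resolution requires a majority of the partners present (26). A majority of 26 is 14, so 14 affirmative votes are needed; 14 voted in favor. Satisfied.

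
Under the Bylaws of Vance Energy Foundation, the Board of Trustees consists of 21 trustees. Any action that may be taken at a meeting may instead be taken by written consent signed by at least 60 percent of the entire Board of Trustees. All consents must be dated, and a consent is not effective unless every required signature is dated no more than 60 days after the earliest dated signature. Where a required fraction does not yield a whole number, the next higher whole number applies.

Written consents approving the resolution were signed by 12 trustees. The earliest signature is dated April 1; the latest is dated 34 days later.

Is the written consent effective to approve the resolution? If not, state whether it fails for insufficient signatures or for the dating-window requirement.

Not effective — insufficient signatures.

Signatures required: at least 60 percent of 21 — 3/5 of 21 = 12.60, rounded up to 13, so 13 needed; 12 signed. Insufficient.
Dating window: the latest signature is 34 days after the earliest; the limit is 60 days. Within the window.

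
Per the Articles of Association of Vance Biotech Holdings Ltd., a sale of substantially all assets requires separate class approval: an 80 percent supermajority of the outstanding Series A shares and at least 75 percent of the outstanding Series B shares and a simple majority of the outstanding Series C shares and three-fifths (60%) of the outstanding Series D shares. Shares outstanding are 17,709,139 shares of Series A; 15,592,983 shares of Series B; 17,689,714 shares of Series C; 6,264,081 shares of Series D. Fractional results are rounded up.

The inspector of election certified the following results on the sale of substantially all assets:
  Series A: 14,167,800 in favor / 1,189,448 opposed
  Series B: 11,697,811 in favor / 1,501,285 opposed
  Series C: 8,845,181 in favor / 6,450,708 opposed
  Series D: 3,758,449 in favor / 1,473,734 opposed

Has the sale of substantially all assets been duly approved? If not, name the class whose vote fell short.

Series A: 4/5 of 17709139 = 14167311.20, rounded up to 14167312; 14,167,312 required, 14,167,800 in favor — approved.
Series B: 3/4 of 15592983 = 11694737.25, rounded up to 11694738; 11,694,738 required, 11,697,811 in favor — approved.
Series C: a majority of 17689714 is 8844858; 8,844,858 required, 8,845,181 in favor — approved.
Series D: 3/5 of 6264081 = 3758448.60, rounded up to 3758449; 3,758,449 required, 3,758,449 in favor — approved.

Approved — every class gave the required vote.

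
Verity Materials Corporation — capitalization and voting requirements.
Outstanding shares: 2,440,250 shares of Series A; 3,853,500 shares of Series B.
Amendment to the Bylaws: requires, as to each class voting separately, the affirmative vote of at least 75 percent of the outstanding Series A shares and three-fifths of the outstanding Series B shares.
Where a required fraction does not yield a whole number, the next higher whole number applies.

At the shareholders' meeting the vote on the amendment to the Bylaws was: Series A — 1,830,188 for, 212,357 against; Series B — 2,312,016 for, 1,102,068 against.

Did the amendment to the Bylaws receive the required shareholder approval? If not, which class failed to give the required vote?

Series A: 3/4 of 2440250 = 1830187.50, rounded up to 1830188; 1,830,188 required, 1,830,188 in favor — approved.
Series B: 3/5 of 3853500 = 2312100; 2,312,100 required, 2,312,016 in favor — not approved.

Not approved — the Series B shares did not give the required vote.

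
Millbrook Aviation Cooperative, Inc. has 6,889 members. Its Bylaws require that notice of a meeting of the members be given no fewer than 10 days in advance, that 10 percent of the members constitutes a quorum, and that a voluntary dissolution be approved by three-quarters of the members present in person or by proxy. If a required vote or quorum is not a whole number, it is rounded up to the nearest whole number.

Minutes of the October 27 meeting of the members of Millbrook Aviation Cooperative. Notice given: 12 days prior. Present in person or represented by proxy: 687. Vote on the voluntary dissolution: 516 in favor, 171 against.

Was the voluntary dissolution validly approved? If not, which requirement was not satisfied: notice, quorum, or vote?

Notice: 12 days given; 10 required. Satisfied.
Quorum: 10% of 6,889 = 688.90, rounded up to 689; 687 present. Not satisfied.
Vote: requires three-fourths of those present (687); 3/4 of 687 = 515.25, rounded up to 516, so 516 needed; 516 in favor. Satisfied.

Invalid — quorum requirement not satisfied.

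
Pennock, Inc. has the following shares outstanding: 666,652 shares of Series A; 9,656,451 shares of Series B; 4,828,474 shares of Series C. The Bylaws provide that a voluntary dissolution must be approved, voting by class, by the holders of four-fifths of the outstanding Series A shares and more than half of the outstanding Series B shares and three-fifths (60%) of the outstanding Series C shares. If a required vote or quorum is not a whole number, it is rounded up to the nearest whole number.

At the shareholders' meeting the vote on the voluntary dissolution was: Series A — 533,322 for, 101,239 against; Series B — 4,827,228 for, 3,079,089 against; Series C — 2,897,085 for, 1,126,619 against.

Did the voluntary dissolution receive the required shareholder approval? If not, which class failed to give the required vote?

Series A: 4/5 of 666652 = 533321.60, rounded up to 533322; 533,322 required, 533,322 in favor — approved.
Series B: a majority of 9656451 is 4828226; 4,828,226 required, 4,827,228 in favor — not approved.
Series C: 3/5 of 4828474 = 2897084.40, rounded up to 2897085; 2,897,085 required, 2,897,085 in favor — approved.

Not approved — the Series B shares did not give the required vote.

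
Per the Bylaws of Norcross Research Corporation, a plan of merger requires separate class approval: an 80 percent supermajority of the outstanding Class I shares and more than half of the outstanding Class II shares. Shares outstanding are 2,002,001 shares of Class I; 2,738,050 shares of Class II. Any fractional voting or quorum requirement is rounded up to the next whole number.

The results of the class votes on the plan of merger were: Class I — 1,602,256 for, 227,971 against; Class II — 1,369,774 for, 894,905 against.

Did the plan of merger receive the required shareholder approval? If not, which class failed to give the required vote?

Class I: 4/5 of 2002001 = 1601600.80, rounded up to 1601601; 1,601,601 required, 1,602,256 in favor — approved.
Class II: a majority of 2738050 is 1369026; 1,369,026 required, 1,369,774 in favor — approved.

Approved — every class gave the required vote.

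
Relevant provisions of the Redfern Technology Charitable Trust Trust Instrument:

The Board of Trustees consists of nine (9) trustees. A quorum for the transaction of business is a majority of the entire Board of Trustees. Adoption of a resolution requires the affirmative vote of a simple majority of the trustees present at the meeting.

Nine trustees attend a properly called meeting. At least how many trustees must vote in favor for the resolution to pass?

5

The resolution requires a majority of the trustees present (9).
A majority of 9 is 5.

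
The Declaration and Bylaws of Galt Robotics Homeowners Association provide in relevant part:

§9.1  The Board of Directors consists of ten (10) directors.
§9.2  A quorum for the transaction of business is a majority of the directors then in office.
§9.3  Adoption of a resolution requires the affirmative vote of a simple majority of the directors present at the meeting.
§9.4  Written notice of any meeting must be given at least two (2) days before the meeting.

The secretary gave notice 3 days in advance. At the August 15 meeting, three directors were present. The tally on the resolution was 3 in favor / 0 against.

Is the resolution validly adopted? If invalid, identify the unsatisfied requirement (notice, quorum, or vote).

Notice: 3 days given; 2 required (3 ≥ 2). Satisfied.
Quorum: 3 present; quorum is 6. Not satisfied.
Vote: the resolution requires a majority of the directors present (3). A majority of 3 is 2, so 2 affirmative votes are needed; 3 voted in favor. Satisfied. (Moot — without a quorum no business can be validly transacted.)

Invalid — quorum requirement not satisfied.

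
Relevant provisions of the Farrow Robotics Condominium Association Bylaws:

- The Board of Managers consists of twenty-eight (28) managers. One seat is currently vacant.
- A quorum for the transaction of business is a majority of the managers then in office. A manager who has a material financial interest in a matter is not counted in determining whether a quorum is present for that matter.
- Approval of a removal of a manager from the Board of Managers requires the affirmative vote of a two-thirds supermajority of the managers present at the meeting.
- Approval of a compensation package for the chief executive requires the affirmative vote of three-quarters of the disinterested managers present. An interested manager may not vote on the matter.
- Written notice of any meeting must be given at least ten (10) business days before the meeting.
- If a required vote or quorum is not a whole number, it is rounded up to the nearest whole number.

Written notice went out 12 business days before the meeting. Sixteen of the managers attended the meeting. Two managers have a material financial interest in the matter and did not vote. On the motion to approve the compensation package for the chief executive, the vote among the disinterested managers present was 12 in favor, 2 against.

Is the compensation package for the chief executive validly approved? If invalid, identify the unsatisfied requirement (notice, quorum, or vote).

Valid — all requirements satisfied.

Notice: 12 business days given; 10 required (12 ≥ 10). Satisfied.
Quorum: 16 present, but the 2 interested managers do not count, leaving 14. Quorum is 14. Satisfied.
Vote: the compensation package for the chief executive requires three-fourths of the disinterested managers present (16 − 2 = 14). 3/4 of 14 = 10.50, rounded up to 11, so 11 affirmative votes are needed; 12 voted in favor. Satisfied.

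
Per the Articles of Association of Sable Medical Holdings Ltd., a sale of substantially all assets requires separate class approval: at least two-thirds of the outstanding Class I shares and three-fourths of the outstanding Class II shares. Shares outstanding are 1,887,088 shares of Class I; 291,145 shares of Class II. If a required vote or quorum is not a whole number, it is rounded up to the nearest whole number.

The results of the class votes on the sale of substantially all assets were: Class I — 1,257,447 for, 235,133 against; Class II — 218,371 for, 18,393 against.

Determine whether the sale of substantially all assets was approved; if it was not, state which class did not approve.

Class I: 2/3 of 1887088 = 1258058.67, rounded up to 1258059; 1,258,059 required, 1,257,447 in favor — not approved.
Class II: 3/4 of 291145 = 218358.75, rounded up to 218359; 218,359 required, 218,371 in favor — approved.

Not approved — the Class I shares did not give the required vote.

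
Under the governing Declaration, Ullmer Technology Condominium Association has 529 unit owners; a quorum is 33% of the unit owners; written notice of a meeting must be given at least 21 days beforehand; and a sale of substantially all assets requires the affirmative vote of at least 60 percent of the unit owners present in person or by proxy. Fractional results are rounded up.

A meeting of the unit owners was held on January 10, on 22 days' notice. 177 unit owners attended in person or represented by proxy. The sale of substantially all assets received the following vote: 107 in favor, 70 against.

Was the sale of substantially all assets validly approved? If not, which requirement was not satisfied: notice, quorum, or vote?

Valid — all requirements satisfied.

Notice: 22 days given; 21 required. Satisfied.
Quorum: 33% of 529 = 174.57, rounded up to 175; 177 present. Satisfied.
Vote: requires three-fifths of those present (177); 3/5 of 177 = 106.20, rounded up to 107, so 107 needed; 107 in favor. Satisfied.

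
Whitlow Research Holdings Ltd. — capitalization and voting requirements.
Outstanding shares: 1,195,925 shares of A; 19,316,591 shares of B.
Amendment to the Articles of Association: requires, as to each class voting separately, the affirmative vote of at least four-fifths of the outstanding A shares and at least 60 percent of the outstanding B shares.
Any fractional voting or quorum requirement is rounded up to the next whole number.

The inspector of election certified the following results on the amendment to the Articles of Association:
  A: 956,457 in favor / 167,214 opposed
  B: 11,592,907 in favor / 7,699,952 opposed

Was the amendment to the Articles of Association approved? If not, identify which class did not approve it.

Not approved — the A shares did not give the required vote.

A: 4/5 of 1195925 = 956740; 956,740 required, 956,457 in favor — not approved.
B: 3/5 of 19316591 = 11589954.60, rounded up to 11589955; 11,589,955 required, 11,592,907 in favor — approved.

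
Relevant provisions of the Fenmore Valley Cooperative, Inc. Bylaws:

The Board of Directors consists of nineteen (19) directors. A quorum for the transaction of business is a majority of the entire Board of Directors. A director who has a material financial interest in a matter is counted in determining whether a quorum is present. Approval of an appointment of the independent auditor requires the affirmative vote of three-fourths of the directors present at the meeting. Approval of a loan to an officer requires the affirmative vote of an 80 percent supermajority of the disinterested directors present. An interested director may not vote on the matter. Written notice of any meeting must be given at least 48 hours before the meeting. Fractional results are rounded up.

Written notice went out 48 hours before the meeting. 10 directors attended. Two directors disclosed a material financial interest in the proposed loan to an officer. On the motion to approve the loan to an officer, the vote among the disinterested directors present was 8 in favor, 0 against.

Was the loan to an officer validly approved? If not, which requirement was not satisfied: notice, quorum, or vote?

Notice: 48 hours given; 48 required (48 ≥ 48). Satisfied.
Quorum: 10 present (interested directors count toward quorum); quorum is 10. Satisfied.
Vote: the loan to an officer requires four-fifths of the disinterested directors present (10 − 2 = 8). 4/5 of 8 = 6.40, rounded up to 7, so 7 affirmative votes are needed; 8 voted in favor. Satisfied.

Valid — all requirements satisfied.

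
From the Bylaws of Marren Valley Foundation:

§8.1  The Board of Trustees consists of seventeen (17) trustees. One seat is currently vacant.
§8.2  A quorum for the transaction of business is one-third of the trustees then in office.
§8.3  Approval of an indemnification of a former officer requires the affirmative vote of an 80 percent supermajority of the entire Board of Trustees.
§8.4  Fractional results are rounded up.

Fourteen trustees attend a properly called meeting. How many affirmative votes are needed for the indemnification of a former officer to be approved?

14

The indemnification of a former officer requires four-fifths of the entire Board of Trustees (17).
4/5 of 17 = 13.60, rounded up to 14.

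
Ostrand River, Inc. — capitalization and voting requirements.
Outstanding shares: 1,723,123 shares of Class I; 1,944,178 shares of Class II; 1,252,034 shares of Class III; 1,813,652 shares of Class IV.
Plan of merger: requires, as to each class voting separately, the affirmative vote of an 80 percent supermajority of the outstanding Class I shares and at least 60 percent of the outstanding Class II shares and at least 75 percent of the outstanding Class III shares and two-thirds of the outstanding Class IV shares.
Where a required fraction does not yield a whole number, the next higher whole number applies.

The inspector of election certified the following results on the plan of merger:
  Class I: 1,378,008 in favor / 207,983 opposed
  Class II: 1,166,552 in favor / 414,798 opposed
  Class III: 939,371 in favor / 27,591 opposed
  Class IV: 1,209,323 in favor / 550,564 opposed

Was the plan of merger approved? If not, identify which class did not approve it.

Not approved — the Class I shares did not give the required vote.

Class I: 4/5 of 1723123 = 1378498.40, rounded up to 1378499; 1,378,499 required, 1,378,008 in favor — not approved.
Class II: 3/5 of 1944178 = 1166506.80, rounded up to 1166507; 1,166,507 required, 1,166,552 in favor — approved.
Class III: 3/4 of 1252034 = 939025.50, rounded up to 939026; 939,026 required, 939,371 in favor — approved.
Class IV: 2/3 of 1813652 = 1209101.33, rounded up to 1209102; 1,209,102 required, 1,209,323 in favor — approved.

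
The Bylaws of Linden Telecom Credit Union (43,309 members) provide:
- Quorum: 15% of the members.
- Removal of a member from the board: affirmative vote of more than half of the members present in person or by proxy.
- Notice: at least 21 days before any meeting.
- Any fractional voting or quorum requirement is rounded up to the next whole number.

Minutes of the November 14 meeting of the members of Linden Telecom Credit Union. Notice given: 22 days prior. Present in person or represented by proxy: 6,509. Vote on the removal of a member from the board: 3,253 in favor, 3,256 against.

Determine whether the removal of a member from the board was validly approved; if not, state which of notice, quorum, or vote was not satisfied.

Invalid — vote requirement not satisfied.

Notice: 22 days given; 21 required. Satisfied.
Quorum: 15% of 43,309 = 6,496.35, rounded up to 6,497; 6,509 present. Satisfied.
Vote: requires a majority of those present (6,509); a majority of 6509 is 3255, so 3,255 needed; 3,253 in favor. Not satisfied.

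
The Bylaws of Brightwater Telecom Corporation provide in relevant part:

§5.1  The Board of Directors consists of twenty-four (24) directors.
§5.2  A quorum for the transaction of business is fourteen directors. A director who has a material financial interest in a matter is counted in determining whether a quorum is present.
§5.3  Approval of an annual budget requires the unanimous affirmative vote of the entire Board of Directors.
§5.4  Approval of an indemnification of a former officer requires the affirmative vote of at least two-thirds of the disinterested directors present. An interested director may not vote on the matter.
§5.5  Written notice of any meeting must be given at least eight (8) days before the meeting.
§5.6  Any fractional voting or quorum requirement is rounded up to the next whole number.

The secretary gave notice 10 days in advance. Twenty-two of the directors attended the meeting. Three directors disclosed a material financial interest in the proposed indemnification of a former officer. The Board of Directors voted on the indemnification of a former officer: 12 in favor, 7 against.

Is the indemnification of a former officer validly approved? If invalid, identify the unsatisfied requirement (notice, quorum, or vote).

Notice: 10 days given; 8 required (10 ≥ 8). Satisfied.
Quorum: 22 present (interested directors count toward quorum); quorum is 14. Satisfied.
Vote: the indemnification of a former officer requires two-thirds of the disinterested directors present (22 − 3 = 19). 2/3 of 19 = 12.67, rounded up to 13, so 13 affirmative votes are needed; 12 voted in favor. Not satisfied.

Invalid — vote requirement not satisfied.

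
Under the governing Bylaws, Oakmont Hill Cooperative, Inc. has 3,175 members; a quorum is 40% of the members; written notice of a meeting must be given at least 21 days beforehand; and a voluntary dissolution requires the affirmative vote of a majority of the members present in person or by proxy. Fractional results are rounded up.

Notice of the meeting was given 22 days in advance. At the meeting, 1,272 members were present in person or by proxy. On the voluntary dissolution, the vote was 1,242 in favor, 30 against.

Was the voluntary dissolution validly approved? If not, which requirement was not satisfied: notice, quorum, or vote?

Valid — all requirements satisfied.

Notice: 22 days given; 21 required. Satisfied.
Quorum: 40% of 3,175 = 1,270; 1,272 present. Satisfied.
Vote: requires a majority of those present (1,272); a majority of 1272 is 637, so 637 needed; 1,242 in favor. Satisfied.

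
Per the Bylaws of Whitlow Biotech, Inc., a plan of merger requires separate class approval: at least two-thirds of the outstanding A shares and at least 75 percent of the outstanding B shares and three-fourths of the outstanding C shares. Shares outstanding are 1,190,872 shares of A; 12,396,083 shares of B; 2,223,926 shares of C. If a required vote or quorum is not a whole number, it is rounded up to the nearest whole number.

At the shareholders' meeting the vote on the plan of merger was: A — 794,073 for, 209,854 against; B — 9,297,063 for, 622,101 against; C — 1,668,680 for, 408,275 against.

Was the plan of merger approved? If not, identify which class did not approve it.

A: 2/3 of 1190872 = 793914.67, rounded up to 793915; 793,915 required, 794,073 in favor — approved.
B: 3/4 of 12396083 = 9297062.25, rounded up to 9297063; 9,297,063 required, 9,297,063 in favor — approved.
C: 3/4 of 2223926 = 1667944.50, rounded up to 1667945; 1,667,945 required, 1,668,680 in favor — approved.

Approved — every class gave the required vote.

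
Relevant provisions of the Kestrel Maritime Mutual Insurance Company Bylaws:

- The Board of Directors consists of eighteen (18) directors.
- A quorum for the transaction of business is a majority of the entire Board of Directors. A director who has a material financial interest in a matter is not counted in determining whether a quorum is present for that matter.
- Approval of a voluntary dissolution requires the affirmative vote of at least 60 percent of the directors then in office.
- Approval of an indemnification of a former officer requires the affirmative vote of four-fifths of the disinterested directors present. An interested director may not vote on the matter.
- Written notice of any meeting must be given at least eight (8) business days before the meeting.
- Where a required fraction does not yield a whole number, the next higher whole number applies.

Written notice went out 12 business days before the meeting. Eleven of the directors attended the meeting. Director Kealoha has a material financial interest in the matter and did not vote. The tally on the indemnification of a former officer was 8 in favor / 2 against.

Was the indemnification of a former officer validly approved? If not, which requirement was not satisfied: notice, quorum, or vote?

Notice: 12 business days given; 8 required (12 ≥ 8). Satisfied.
Quorum: 11 present, but the 1 interested director does not count, leaving 10. Quorum is 10. Satisfied.
Vote: the indemnification of a former officer requires four-fifths of the disinterested directors present (11 − 1 = 10). 4/5 of 10 = 8, so 8 affirmative votes are needed; 8 voted in favor. Satisfied.

Valid — all requirements satisfied.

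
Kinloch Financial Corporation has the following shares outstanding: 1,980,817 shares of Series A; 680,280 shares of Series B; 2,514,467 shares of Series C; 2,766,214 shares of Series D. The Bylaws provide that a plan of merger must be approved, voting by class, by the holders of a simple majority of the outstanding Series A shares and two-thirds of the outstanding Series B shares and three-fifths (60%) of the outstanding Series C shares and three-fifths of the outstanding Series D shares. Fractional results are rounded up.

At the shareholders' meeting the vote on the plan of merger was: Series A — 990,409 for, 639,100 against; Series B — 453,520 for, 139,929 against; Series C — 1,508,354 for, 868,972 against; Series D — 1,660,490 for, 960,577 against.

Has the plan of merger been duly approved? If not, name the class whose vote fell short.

Not approved — the Series C shares did not give the required vote.

Series A: a majority of 1980817 is 990409; 990,409 required, 990,409 in favor — approved.
Series B: 2/3 of 680280 = 453520; 453,520 required, 453,520 in favor — approved.
Series C: 3/5 of 2514467 = 1508680.20, rounded up to 1508681; 1,508,681 required, 1,508,354 in favor — not approved.
Series D: 3/5 of 2766214 = 1659728.40, rounded up to 1659729; 1,659,729 required, 1,660,490 in favor — approved.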